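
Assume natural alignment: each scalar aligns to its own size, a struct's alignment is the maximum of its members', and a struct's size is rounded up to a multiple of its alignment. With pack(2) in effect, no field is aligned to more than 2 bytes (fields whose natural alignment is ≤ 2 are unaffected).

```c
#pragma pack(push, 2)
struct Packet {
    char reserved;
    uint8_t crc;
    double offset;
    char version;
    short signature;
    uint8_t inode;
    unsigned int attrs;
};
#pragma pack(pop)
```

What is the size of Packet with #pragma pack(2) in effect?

20

@0: reserved [1B, align 1] → 1
@1: crc [1B, align 1] → 2
@2: offset [8B, align 2] → 10
@10: version [1B, align 1] → 11
+1 pad (align 2)
@12: signature [2B, align 2] → 14
@14: inode [1B, align 1] → 15
+1 pad (align 2)
@16: attrs [4B, align 2] → 20
size 20, align 2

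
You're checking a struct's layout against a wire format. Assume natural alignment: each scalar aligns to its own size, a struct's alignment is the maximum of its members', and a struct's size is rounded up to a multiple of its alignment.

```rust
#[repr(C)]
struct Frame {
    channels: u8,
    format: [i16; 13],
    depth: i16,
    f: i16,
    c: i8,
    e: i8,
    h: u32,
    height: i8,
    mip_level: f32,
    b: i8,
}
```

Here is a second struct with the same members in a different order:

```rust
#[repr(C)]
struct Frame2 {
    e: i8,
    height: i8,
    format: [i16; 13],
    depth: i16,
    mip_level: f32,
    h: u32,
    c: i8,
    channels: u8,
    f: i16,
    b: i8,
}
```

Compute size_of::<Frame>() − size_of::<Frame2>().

4

0..1  channels  (1B, 1-aligned)
1..2  -- padding (1B)
2..28  format  (26B, 2-aligned)
28..30  depth  (2B, 2-aligned)
30..32  f  (2B, 2-aligned)
32..33  c  (1B, 1-aligned)
33..34  e  (1B, 1-aligned)
34..36  -- padding (2B)
36..40  h  (4B, 4-aligned)
40..41  height  (1B, 1-aligned)
41..44  -- padding (3B)
44..48  mip_level  (4B, 4-aligned)
48..49  b  (1B, 1-aligned)
49..52  -- tail padding (3B)
sizeof = 52, alignof = 4
— Frame2 —
0..1  e  (1B, 1-aligned)
1..2  height  (1B, 1-aligned)
2..28  format  (26B, 2-aligned)
28..30  depth  (2B, 2-aligned)
30..32  -- padding (2B)
32..36  mip_level  (4B, 4-aligned)
36..40  h  (4B, 4-aligned)
40..41  c  (1B, 1-aligned)
41..42  channels  (1B, 1-aligned)
42..44  f  (2B, 2-aligned)
44..45  b  (1B, 1-aligned)
45..48  -- tail padding (3B)
sizeof = 48, alignof = 4
52 − 48 = 4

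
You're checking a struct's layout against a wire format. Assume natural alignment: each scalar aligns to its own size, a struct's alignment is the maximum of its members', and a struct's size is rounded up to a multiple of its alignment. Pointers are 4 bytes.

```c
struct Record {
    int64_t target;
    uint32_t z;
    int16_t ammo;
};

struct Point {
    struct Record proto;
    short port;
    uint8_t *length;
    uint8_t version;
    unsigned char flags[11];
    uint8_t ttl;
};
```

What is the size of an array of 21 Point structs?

Record: target at 0 (size 8, align 8) → ends 8; z at 8 (size 4, align 4) → ends 12; ammo at 12 (size 2, align 2) → ends 14; tail pad 2 to reach multiple of 8; total 16 bytes, alignment 8
proto at 0 (size 16, align 8) → ends 16
port at 16 (size 2, align 2) → ends 18
pad 2 to align 4 for length
length at 20 (size 4, align 4) → ends 24
version at 24 (size 1, align 1) → ends 25
flags at 25 (size 11, align 1) → ends 36
ttl at 36 (size 1, align 1) → ends 37
tail pad 3 to reach multiple of 8
total 40 bytes, alignment 8
array of 21: 21 × 40 = 840

840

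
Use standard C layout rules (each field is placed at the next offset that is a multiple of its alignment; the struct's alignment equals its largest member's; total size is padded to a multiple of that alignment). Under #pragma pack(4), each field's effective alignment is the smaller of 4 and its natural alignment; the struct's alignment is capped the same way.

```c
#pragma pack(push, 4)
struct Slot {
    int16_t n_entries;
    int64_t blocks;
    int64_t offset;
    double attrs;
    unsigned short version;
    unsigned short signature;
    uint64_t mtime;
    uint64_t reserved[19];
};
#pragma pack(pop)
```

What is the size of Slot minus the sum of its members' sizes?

2

@0: n_entries [2B, align 2] → 2
+2 pad (align 4)
@4: blocks [8B, align 4] → 12
@12: offset [8B, align 4] → 20
@20: attrs [8B, align 4] → 28
@28: version [2B, align 2] → 30
@30: signature [2B, align 2] → 32
@32: mtime [8B, align 4] → 40
@40: reserved [152B, align 4] → 192
size 192, align 4
data bytes 190, size 192 → padding 2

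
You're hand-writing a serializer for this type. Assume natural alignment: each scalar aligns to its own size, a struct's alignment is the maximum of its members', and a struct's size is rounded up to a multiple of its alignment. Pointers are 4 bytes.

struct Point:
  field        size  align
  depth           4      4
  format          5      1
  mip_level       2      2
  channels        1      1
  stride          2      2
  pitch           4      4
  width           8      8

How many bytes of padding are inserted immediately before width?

4

depth at 0 (size 4, align 4) → ends 4
format at 4 (size 5, align 1) → ends 9
pad 1 to align 2 for mip_level
mip_level at 10 (size 2, align 2) → ends 12
channels at 12 (size 1, align 1) → ends 13
pad 1 to align 2 for stride
stride at 14 (size 2, align 2) → ends 16
pitch at 16 (size 4, align 4) → ends 20
pad 4 to align 8 for width
width at 24 (size 8, align 8) → ends 32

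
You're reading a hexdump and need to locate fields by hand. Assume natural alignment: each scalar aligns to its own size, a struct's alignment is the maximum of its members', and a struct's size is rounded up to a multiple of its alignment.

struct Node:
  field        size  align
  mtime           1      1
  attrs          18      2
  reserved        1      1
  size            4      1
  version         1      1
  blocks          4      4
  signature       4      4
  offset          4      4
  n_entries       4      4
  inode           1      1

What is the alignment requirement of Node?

member alignments: mtime=1, attrs=2, reserved=1, size=1, version=1, blocks=4, signature=4, offset=4, n_entries=4, inode=1
max = 4

4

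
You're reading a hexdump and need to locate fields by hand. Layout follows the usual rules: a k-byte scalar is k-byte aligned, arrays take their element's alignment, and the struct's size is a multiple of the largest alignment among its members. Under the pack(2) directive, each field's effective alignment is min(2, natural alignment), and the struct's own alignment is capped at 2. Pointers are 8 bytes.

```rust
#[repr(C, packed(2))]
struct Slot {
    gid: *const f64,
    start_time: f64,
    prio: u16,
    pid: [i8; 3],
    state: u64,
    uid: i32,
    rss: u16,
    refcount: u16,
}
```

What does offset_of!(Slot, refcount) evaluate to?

@0: gid [8B, align 2] → 8
@8: start_time [8B, align 2] → 16
@16: prio [2B, align 2] → 18
@18: pid [3B, align 1] → 21
+1 pad (align 2)
@22: state [8B, align 2] → 30
@30: uid [4B, align 2] → 34
@34: rss [2B, align 2] → 36
@36: refcount [2B, align 2] → 38

36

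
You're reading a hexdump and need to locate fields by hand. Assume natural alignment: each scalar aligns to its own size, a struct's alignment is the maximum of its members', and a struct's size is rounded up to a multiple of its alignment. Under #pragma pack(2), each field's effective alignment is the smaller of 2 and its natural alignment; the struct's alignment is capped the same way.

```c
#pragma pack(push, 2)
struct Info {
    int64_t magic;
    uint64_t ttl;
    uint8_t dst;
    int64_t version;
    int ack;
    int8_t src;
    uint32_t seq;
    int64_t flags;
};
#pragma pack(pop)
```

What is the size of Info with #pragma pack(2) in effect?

44

@0: magic [8B, align 2] → 8
@8: ttl [8B, align 2] → 16
@16: dst [1B, align 1] → 17
+1 pad (align 2)
@18: version [8B, align 2] → 26
@26: ack [4B, align 2] → 30
@30: src [1B, align 1] → 31
+1 pad (align 2)
@32: seq [4B, align 2] → 36
@36: flags [8B, align 2] → 44
size 44, align 2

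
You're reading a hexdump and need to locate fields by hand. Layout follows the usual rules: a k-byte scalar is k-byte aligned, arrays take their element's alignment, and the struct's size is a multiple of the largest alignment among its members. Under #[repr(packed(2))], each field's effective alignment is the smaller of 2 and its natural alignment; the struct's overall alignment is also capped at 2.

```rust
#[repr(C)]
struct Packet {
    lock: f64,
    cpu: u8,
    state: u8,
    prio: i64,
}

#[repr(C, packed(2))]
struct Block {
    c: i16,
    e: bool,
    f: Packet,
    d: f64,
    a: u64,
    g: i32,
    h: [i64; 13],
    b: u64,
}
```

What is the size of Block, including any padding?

Packet: @0: lock [8B, align 8] → 8; @8: cpu [1B, align 1] → 9; @9: state [1B, align 1] → 10; +6 pad (align 8); @16: prio [8B, align 8] → 24; size 24, align 8
@0: c [2B, align 2] → 2
@2: e [1B, align 1] → 3
+1 pad (align 2)
@4: f [24B, align 2] → 28
@28: d [8B, align 2] → 36
@36: a [8B, align 2] → 44
@44: g [4B, align 2] → 48
@48: h [104B, align 2] → 152
@152: b [8B, align 2] → 160
size 160, align 2

160 bytes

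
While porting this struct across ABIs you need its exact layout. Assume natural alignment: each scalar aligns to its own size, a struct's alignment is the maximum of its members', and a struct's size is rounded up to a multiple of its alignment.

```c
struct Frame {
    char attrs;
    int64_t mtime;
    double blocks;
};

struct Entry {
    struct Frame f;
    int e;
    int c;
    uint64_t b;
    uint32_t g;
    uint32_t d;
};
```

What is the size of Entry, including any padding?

48 bytes

Frame: 0..1  attrs  (1B, 1-aligned); 1..8  -- padding (7B); 8..16  mtime  (8B, 8-aligned); 16..24  blocks  (8B, 8-aligned); sizeof = 24, alignof = 8
0..24  f  (24B, 8-aligned)
24..28  e  (4B, 4-aligned)
28..32  c  (4B, 4-aligned)
32..40  b  (8B, 8-aligned)
40..44  g  (4B, 4-aligned)
44..48  d  (4B, 4-aligned)
sizeof = 48, alignof = 8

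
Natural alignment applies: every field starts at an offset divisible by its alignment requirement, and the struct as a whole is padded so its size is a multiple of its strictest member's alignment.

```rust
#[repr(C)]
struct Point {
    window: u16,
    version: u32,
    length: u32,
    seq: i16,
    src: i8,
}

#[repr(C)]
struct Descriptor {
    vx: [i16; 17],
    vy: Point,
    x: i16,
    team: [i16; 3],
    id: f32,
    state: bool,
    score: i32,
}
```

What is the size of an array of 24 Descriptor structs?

1728

Point: @0: window [2B, align 2] → 2; +2 pad (align 4); @4: version [4B, align 4] → 8; @8: length [4B, align 4] → 12; @12: seq [2B, align 2] → 14; @14: src [1B, align 1] → 15; +1 tail pad (align 4); size 16, align 4
@0: vx [34B, align 2] → 34
+2 pad (align 4)
@36: vy [16B, align 4] → 52
@52: x [2B, align 2] → 54
@54: team [6B, align 2] → 60
@60: id [4B, align 4] → 64
@64: state [1B, align 1] → 65
+3 pad (align 4)
@68: score [4B, align 4] → 72
size 72, align 4
array of 24: 24 × 72 = 1728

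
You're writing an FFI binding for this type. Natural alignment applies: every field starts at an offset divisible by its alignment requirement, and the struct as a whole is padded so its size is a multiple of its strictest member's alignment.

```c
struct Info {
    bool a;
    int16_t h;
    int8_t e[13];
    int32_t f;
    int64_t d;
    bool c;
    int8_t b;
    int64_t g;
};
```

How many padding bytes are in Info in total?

a at 0 (size 1, align 1) → ends 1
pad 1 to align 2 for h
h at 2 (size 2, align 2) → ends 4
e at 4 (size 13, align 1) → ends 17
pad 3 to align 4 for f
f at 20 (size 4, align 4) → ends 24
d at 24 (size 8, align 8) → ends 32
c at 32 (size 1, align 1) → ends 33
b at 33 (size 1, align 1) → ends 34
pad 6 to align 8 for g
g at 40 (size 8, align 8) → ends 48
total 48 bytes, alignment 8
data bytes 38, size 48 → padding 10

10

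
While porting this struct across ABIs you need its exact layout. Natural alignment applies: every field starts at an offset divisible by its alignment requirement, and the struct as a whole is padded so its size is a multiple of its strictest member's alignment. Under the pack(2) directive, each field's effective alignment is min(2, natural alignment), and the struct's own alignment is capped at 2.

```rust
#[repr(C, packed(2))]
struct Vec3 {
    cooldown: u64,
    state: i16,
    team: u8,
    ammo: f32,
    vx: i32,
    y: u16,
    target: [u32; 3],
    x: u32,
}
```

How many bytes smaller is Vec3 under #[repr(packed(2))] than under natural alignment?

natural layout:
  cooldown at 0 (size 8, align 8) → ends 8
  state at 8 (size 2, align 2) → ends 10
  team at 10 (size 1, align 1) → ends 11
  pad 1 to align 4 for ammo
  ammo at 12 (size 4, align 4) → ends 16
  vx at 16 (size 4, align 4) → ends 20
  y at 20 (size 2, align 2) → ends 22
  pad 2 to align 4 for target
  target at 24 (size 12, align 4) → ends 36
  x at 36 (size 4, align 4) → ends 40
  total 40 bytes, alignment 8
packed(2) layout:
  cooldown at 0 (size 8, align 2) → ends 8
  state at 8 (size 2, align 2) → ends 10
  team at 10 (size 1, align 1) → ends 11
  pad 1 to align 2 for ammo
  ammo at 12 (size 4, align 2) → ends 16
  vx at 16 (size 4, align 2) → ends 20
  y at 20 (size 2, align 2) → ends 22
  target at 22 (size 12, align 2) → ends 34
  x at 34 (size 4, align 2) → ends 38
  total 38 bytes, alignment 2
40 − 38 = 2

2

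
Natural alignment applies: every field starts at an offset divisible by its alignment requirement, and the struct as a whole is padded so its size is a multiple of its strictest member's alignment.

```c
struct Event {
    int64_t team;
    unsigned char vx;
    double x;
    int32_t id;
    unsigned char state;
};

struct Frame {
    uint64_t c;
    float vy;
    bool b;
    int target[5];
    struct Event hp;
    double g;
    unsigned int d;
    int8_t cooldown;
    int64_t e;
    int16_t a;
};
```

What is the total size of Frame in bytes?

Event: team at 0 (size 8, align 8) → ends 8; vx at 8 (size 1, align 1) → ends 9; pad 7 to align 8 for x; x at 16 (size 8, align 8) → ends 24; id at 24 (size 4, align 4) → ends 28; state at 28 (size 1, align 1) → ends 29; tail pad 3 to reach multiple of 8; total 32 bytes, alignment 8
c at 0 (size 8, align 8) → ends 8
vy at 8 (size 4, align 4) → ends 12
b at 12 (size 1, align 1) → ends 13
pad 3 to align 4 for target
target at 16 (size 20, align 4) → ends 36
pad 4 to align 8 for hp
hp at 40 (size 32, align 8) → ends 72
g at 72 (size 8, align 8) → ends 80
d at 80 (size 4, align 4) → ends 84
cooldown at 84 (size 1, align 1) → ends 85
pad 3 to align 8 for e
e at 88 (size 8, align 8) → ends 96
a at 96 (size 2, align 2) → ends 98
tail pad 6 to reach multiple of 8
total 104 bytes, alignment 8

104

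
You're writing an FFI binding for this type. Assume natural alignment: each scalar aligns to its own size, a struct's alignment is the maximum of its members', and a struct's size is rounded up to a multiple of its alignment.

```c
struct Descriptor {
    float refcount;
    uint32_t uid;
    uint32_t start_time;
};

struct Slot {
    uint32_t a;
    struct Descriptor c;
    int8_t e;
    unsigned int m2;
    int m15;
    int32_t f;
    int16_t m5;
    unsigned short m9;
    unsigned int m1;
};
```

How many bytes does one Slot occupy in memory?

40 bytes

Descriptor: @0: refcount [4B, align 4] → 4; @4: uid [4B, align 4] → 8; @8: start_time [4B, align 4] → 12; size 12, align 4
@0: a [4B, align 4] → 4
@4: c [12B, align 4] → 16
@16: e [1B, align 1] → 17
+3 pad (align 4)
@20: m2 [4B, align 4] → 24
@24: m15 [4B, align 4] → 28
@28: f [4B, align 4] → 32
@32: m5 [2B, align 2] → 34
@34: m9 [2B, align 2] → 36
@36: m1 [4B, align 4] → 40
size 40, align 4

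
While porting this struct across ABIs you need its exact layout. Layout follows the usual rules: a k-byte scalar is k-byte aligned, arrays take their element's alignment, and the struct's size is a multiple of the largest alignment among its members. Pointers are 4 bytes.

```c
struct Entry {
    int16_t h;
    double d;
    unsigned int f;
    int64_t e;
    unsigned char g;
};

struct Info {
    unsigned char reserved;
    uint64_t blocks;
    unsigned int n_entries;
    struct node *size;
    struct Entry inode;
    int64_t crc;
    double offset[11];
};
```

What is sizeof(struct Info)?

160 bytes

Entry: 0..2  h  (2B, 2-aligned); 2..8  -- padding (6B); 8..16  d  (8B, 8-aligned); 16..20  f  (4B, 4-aligned); 20..24  -- padding (4B); 24..32  e  (8B, 8-aligned); 32..33  g  (1B, 1-aligned); 33..40  -- tail padding (7B); sizeof = 40, alignof = 8
0..1  reserved  (1B, 1-aligned)
1..8  -- padding (7B)
8..16  blocks  (8B, 8-aligned)
16..20  n_entries  (4B, 4-aligned)
20..24  size  (4B, 4-aligned)
24..64  inode  (40B, 8-aligned)
64..72  crc  (8B, 8-aligned)
72..160  offset  (88B, 8-aligned)
sizeof = 160, alignof = 8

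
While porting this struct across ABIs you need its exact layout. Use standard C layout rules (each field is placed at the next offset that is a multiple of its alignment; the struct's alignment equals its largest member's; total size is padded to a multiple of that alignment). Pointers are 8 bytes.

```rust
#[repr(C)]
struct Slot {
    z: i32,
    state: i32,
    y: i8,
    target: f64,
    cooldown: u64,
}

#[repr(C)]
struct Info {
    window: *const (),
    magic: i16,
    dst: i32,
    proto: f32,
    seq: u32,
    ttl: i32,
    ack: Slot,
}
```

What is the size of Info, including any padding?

Slot: @0: z [4B, align 4] → 4; @4: state [4B, align 4] → 8; @8: y [1B, align 1] → 9; +7 pad (align 8); @16: target [8B, align 8] → 24; @24: cooldown [8B, align 8] → 32; size 32, align 8
@0: window [8B, align 8] → 8
@8: magic [2B, align 2] → 10
+2 pad (align 4)
@12: dst [4B, align 4] → 16
@16: proto [4B, align 4] → 20
@20: seq [4B, align 4] → 24
@24: ttl [4B, align 4] → 28
+4 pad (align 8)
@32: ack [32B, align 8] → 64
size 64, align 8

64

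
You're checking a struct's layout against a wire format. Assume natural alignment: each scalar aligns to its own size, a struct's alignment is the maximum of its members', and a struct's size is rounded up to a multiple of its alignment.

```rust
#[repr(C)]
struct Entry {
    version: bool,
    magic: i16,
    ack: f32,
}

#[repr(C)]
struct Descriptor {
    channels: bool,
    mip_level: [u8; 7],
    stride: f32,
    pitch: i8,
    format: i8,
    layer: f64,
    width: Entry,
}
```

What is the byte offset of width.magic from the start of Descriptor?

26

Entry: 0..1  version  (1B, 1-aligned); 1..2  -- padding (1B); 2..4  magic  (2B, 2-aligned); 4..8  ack  (4B, 4-aligned); sizeof = 8, alignof = 4
0..1  channels  (1B, 1-aligned)
1..8  mip_level  (7B, 1-aligned)
8..12  stride  (4B, 4-aligned)
12..13  pitch  (1B, 1-aligned)
13..14  format  (1B, 1-aligned)
14..16  -- padding (2B)
16..24  layer  (8B, 8-aligned)
24..32  width  (8B, 4-aligned)
within Entry: magic at 2
24 + 2 = 26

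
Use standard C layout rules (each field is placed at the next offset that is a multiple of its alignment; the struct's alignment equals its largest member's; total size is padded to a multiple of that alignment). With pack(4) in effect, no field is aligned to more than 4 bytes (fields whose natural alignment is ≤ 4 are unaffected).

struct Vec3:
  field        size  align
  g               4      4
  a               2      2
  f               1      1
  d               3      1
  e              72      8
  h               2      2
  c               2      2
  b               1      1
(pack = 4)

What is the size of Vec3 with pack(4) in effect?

g at 0 (size 4, align 4) → ends 4
a at 4 (size 2, align 2) → ends 6
f at 6 (size 1, align 1) → ends 7
d at 7 (size 3, align 1) → ends 10
pad 2 to align 4 for e
e at 12 (size 72, align 4) → ends 84
h at 84 (size 2, align 2) → ends 86
c at 86 (size 2, align 2) → ends 88
b at 88 (size 1, align 1) → ends 89
tail pad 3 to reach multiple of 4
total 92 bytes, alignment 4

92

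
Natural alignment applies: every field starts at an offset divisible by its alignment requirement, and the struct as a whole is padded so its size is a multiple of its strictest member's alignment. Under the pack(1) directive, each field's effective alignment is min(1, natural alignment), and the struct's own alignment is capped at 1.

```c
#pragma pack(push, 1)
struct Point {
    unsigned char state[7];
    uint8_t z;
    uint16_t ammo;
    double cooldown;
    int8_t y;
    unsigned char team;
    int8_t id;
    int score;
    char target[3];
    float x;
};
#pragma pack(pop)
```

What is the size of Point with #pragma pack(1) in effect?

32

@0: state [7B, align 1] → 7
@7: z [1B, align 1] → 8
@8: ammo [2B, align 1] → 10
@10: cooldown [8B, align 1] → 18
@18: y [1B, align 1] → 19
@19: team [1B, align 1] → 20
@20: id [1B, align 1] → 21
@21: score [4B, align 1] → 25
@25: target [3B, align 1] → 28
@28: x [4B, align 1] → 32
size 32, align 1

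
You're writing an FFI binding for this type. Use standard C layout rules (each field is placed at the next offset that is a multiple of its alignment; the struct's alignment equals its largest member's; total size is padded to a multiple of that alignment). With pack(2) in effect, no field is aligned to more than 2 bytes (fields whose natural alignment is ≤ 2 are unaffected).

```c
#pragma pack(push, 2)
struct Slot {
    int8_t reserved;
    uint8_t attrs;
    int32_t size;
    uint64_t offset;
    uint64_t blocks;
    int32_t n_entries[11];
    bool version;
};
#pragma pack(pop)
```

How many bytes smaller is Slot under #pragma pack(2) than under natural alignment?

natural layout:
  reserved at 0 (size 1, align 1) → ends 1
  attrs at 1 (size 1, align 1) → ends 2
  pad 2 to align 4 for size
  size at 4 (size 4, align 4) → ends 8
  offset at 8 (size 8, align 8) → ends 16
  blocks at 16 (size 8, align 8) → ends 24
  n_entries at 24 (size 44, align 4) → ends 68
  version at 68 (size 1, align 1) → ends 69
  tail pad 3 to reach multiple of 8
  total 72 bytes, alignment 8
packed(2) layout:
  reserved at 0 (size 1, align 1) → ends 1
  attrs at 1 (size 1, align 1) → ends 2
  size at 2 (size 4, align 2) → ends 6
  offset at 6 (size 8, align 2) → ends 14
  blocks at 14 (size 8, align 2) → ends 22
  n_entries at 22 (size 44, align 2) → ends 66
  version at 66 (size 1, align 1) → ends 67
  tail pad 1 to reach multiple of 2
  total 68 bytes, alignment 2
72 − 68 = 4

4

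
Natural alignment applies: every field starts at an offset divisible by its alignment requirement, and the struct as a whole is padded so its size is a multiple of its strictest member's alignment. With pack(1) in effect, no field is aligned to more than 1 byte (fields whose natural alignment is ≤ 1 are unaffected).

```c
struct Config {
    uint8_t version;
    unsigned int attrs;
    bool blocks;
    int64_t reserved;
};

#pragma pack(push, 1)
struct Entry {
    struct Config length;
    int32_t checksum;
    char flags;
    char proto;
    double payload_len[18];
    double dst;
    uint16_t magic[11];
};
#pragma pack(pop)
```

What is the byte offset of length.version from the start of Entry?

0

Config: version at 0 (size 1, align 1) → ends 1; pad 3 to align 4 for attrs; attrs at 4 (size 4, align 4) → ends 8; blocks at 8 (size 1, align 1) → ends 9; pad 7 to align 8 for reserved; reserved at 16 (size 8, align 8) → ends 24; total 24 bytes, alignment 8
length at 0 (size 24, align 1) → ends 24
within Config: version at 0
0 + 0 = 0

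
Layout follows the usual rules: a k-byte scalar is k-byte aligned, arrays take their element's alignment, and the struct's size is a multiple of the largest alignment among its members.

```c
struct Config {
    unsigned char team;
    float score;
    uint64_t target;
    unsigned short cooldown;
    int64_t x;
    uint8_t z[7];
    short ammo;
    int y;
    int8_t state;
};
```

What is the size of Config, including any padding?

0..1  team  (1B, 1-aligned)
1..4  -- padding (3B)
4..8  score  (4B, 4-aligned)
8..16  target  (8B, 8-aligned)
16..18  cooldown  (2B, 2-aligned)
18..24  -- padding (6B)
24..32  x  (8B, 8-aligned)
32..39  z  (7B, 1-aligned)
39..40  -- padding (1B)
40..42  ammo  (2B, 2-aligned)
42..44  -- padding (2B)
44..48  y  (4B, 4-aligned)
48..49  state  (1B, 1-aligned)
49..56  -- tail padding (7B)
sizeof = 56, alignof = 8

56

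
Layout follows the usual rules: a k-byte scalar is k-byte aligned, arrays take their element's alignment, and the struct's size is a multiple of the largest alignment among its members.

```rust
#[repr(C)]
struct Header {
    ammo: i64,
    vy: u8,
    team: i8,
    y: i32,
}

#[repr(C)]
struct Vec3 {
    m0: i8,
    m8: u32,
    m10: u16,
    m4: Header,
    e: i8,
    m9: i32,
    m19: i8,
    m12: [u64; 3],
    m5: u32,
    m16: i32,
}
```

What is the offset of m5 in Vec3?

72

Header: ammo at 0 (size 8, align 8) → ends 8; vy at 8 (size 1, align 1) → ends 9; team at 9 (size 1, align 1) → ends 10; pad 2 to align 4 for y; y at 12 (size 4, align 4) → ends 16; total 16 bytes, alignment 8
m0 at 0 (size 1, align 1) → ends 1
pad 3 to align 4 for m8
m8 at 4 (size 4, align 4) → ends 8
m10 at 8 (size 2, align 2) → ends 10
pad 6 to align 8 for m4
m4 at 16 (size 16, align 8) → ends 32
e at 32 (size 1, align 1) → ends 33
pad 3 to align 4 for m9
m9 at 36 (size 4, align 4) → ends 40
m19 at 40 (size 1, align 1) → ends 41
pad 7 to align 8 for m12
m12 at 48 (size 24, align 8) → ends 72
m5 at 72 (size 4, align 4) → ends 76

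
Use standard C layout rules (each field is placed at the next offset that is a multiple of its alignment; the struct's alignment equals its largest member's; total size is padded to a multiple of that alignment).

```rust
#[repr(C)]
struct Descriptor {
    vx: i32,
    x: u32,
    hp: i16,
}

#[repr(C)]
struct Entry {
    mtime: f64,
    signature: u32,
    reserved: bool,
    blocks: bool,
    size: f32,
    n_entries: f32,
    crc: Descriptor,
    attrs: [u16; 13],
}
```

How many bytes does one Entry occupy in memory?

64 bytes

Descriptor: vx at 0 (size 4, align 4) → ends 4; x at 4 (size 4, align 4) → ends 8; hp at 8 (size 2, align 2) → ends 10; tail pad 2 to reach multiple of 4; total 12 bytes, alignment 4
mtime at 0 (size 8, align 8) → ends 8
signature at 8 (size 4, align 4) → ends 12
reserved at 12 (size 1, align 1) → ends 13
blocks at 13 (size 1, align 1) → ends 14
pad 2 to align 4 for size
size at 16 (size 4, align 4) → ends 20
n_entries at 20 (size 4, align 4) → ends 24
crc at 24 (size 12, align 4) → ends 36
attrs at 36 (size 26, align 2) → ends 62
tail pad 2 to reach multiple of 8
total 64 bytes, alignment 8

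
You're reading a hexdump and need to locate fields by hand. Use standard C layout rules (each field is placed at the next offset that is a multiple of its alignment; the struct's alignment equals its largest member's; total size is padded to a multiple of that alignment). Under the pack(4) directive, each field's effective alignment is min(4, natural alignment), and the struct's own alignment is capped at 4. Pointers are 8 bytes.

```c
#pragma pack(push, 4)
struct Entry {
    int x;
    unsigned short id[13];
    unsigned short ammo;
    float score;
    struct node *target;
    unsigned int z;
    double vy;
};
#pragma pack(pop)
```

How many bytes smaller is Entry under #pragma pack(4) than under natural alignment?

natural layout:
  x at 0 (size 4, align 4) → ends 4
  id at 4 (size 26, align 2) → ends 30
  ammo at 30 (size 2, align 2) → ends 32
  score at 32 (size 4, align 4) → ends 36
  pad 4 to align 8 for target
  target at 40 (size 8, align 8) → ends 48
  z at 48 (size 4, align 4) → ends 52
  pad 4 to align 8 for vy
  vy at 56 (size 8, align 8) → ends 64
  total 64 bytes, alignment 8
packed(4) layout:
  x at 0 (size 4, align 4) → ends 4
  id at 4 (size 26, align 2) → ends 30
  ammo at 30 (size 2, align 2) → ends 32
  score at 32 (size 4, align 4) → ends 36
  target at 36 (size 8, align 4) → ends 44
  z at 44 (size 4, align 4) → ends 48
  vy at 48 (size 8, align 4) → ends 56
  total 56 bytes, alignment 4
64 − 56 = 8

8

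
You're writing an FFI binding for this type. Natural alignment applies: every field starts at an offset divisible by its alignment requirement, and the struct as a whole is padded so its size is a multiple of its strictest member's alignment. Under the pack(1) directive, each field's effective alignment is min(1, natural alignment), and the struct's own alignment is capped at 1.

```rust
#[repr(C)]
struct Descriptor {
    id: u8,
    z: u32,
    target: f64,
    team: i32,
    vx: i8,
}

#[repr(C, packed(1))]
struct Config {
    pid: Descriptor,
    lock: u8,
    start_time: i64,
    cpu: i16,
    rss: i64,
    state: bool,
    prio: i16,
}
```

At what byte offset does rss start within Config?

Descriptor: 0..1  id  (1B, 1-aligned); 1..4  -- padding (3B); 4..8  z  (4B, 4-aligned); 8..16  target  (8B, 8-aligned); 16..20  team  (4B, 4-aligned); 20..21  vx  (1B, 1-aligned); 21..24  -- tail padding (3B); sizeof = 24, alignof = 8
0..24  pid  (24B, 1-aligned)
24..25  lock  (1B, 1-aligned)
25..33  start_time  (8B, 1-aligned)
33..35  cpu  (2B, 1-aligned)
35..43  rss  (8B, 1-aligned)

35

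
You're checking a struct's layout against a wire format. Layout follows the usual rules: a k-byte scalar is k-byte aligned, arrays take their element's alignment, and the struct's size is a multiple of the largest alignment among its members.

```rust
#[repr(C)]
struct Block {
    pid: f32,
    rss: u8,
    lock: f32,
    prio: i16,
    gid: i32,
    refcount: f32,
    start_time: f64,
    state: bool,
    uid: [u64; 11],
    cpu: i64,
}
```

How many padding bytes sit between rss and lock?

pid at 0 (size 4, align 4) → ends 4
rss at 4 (size 1, align 1) → ends 5
pad 3 to align 4 for lock
lock at 8 (size 4, align 4) → ends 12

3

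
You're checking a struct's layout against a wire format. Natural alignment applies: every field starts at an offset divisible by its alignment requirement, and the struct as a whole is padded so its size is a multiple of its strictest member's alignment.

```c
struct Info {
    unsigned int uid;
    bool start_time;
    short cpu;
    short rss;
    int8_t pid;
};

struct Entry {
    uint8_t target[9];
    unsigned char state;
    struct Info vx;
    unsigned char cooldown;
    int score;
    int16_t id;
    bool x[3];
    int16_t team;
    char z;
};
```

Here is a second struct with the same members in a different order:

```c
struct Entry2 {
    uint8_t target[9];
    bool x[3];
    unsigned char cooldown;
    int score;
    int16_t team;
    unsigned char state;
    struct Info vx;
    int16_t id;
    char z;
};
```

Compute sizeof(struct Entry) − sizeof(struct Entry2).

Info: uid at 0 (size 4, align 4) → ends 4; start_time at 4 (size 1, align 1) → ends 5; pad 1 to align 2 for cpu; cpu at 6 (size 2, align 2) → ends 8; rss at 8 (size 2, align 2) → ends 10; pid at 10 (size 1, align 1) → ends 11; tail pad 1 to reach multiple of 4; total 12 bytes, alignment 4
target at 0 (size 9, align 1) → ends 9
state at 9 (size 1, align 1) → ends 10
pad 2 to align 4 for vx
vx at 12 (size 12, align 4) → ends 24
cooldown at 24 (size 1, align 1) → ends 25
pad 3 to align 4 for score
score at 28 (size 4, align 4) → ends 32
id at 32 (size 2, align 2) → ends 34
x at 34 (size 3, align 1) → ends 37
pad 1 to align 2 for team
team at 38 (size 2, align 2) → ends 40
z at 40 (size 1, align 1) → ends 41
tail pad 3 to reach multiple of 4
total 44 bytes, alignment 4
— Entry2 —
target at 0 (size 9, align 1) → ends 9
x at 9 (size 3, align 1) → ends 12
cooldown at 12 (size 1, align 1) → ends 13
pad 3 to align 4 for score
score at 16 (size 4, align 4) → ends 20
team at 20 (size 2, align 2) → ends 22
state at 22 (size 1, align 1) → ends 23
pad 1 to align 4 for vx
vx at 24 (size 12, align 4) → ends 36
id at 36 (size 2, align 2) → ends 38
z at 38 (size 1, align 1) → ends 39
tail pad 1 to reach multiple of 4
total 40 bytes, alignment 4
44 − 40 = 4

4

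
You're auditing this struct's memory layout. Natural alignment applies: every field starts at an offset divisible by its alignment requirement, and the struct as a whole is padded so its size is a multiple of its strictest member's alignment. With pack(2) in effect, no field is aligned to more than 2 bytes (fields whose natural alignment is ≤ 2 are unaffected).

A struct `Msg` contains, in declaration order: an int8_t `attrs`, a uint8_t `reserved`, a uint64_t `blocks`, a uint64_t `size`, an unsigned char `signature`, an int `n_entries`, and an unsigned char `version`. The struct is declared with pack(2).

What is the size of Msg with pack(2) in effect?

26

attrs at 0 (size 1, align 1) → ends 1
reserved at 1 (size 1, align 1) → ends 2
blocks at 2 (size 8, align 2) → ends 10
size at 10 (size 8, align 2) → ends 18
signature at 18 (size 1, align 1) → ends 19
pad 1 to align 2 for n_entries
n_entries at 20 (size 4, align 2) → ends 24
version at 24 (size 1, align 1) → ends 25
tail pad 1 to reach multiple of 2
total 26 bytes, alignment 2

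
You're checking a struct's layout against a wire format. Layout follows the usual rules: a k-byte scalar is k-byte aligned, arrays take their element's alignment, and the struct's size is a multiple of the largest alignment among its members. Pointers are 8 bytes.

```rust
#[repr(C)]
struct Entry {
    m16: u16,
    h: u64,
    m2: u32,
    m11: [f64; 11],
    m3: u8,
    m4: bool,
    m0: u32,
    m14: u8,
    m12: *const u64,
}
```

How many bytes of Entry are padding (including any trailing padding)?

@0: m16 [2B, align 2] → 2
+6 pad (align 8)
@8: h [8B, align 8] → 16
@16: m2 [4B, align 4] → 20
+4 pad (align 8)
@24: m11 [88B, align 8] → 112
@112: m3 [1B, align 1] → 113
@113: m4 [1B, align 1] → 114
+2 pad (align 4)
@116: m0 [4B, align 4] → 120
@120: m14 [1B, align 1] → 121
+7 pad (align 8)
@128: m12 [8B, align 8] → 136
size 136, align 8
data bytes 117, size 136 → padding 19

19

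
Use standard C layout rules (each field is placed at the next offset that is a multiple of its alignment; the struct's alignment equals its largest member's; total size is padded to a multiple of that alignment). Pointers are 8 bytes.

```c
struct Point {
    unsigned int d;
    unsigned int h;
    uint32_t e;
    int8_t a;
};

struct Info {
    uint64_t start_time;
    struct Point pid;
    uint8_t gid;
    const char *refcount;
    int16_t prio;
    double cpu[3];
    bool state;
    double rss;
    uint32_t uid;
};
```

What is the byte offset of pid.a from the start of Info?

Point: 0..4  d  (4B, 4-aligned); 4..8  h  (4B, 4-aligned); 8..12  e  (4B, 4-aligned); 12..13  a  (1B, 1-aligned); 13..16  -- tail padding (3B); sizeof = 16, alignof = 4
0..8  start_time  (8B, 8-aligned)
8..24  pid  (16B, 4-aligned)
within Point: a at 12
8 + 12 = 20

20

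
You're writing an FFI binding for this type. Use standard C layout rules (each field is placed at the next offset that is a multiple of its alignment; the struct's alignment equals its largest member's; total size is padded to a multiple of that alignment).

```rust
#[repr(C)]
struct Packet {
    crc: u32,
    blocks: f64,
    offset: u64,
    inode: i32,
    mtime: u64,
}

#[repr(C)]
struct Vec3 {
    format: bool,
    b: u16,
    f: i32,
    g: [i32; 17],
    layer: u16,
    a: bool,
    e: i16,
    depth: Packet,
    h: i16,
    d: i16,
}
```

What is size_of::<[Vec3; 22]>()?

2992

Packet: 0..4  crc  (4B, 4-aligned); 4..8  -- padding (4B); 8..16  blocks  (8B, 8-aligned); 16..24  offset  (8B, 8-aligned); 24..28  inode  (4B, 4-aligned); 28..32  -- padding (4B); 32..40  mtime  (8B, 8-aligned); sizeof = 40, alignof = 8
0..1  format  (1B, 1-aligned)
1..2  -- padding (1B)
2..4  b  (2B, 2-aligned)
4..8  f  (4B, 4-aligned)
8..76  g  (68B, 4-aligned)
76..78  layer  (2B, 2-aligned)
78..79  a  (1B, 1-aligned)
79..80  -- padding (1B)
80..82  e  (2B, 2-aligned)
82..88  -- padding (6B)
88..128  depth  (40B, 8-aligned)
128..130  h  (2B, 2-aligned)
130..132  d  (2B, 2-aligned)
132..136  -- tail padding (4B)
sizeof = 136, alignof = 8
array of 22: 22 × 136 = 2992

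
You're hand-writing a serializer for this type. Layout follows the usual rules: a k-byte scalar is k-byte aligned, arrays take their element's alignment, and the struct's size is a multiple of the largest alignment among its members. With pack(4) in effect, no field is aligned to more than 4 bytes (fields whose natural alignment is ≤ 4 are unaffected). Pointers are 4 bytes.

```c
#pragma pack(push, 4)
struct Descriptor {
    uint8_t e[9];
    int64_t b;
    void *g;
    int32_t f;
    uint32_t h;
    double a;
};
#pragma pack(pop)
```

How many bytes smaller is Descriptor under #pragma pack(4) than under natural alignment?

8

natural layout:
  e at 0 (size 9, align 1) → ends 9
  pad 7 to align 8 for b
  b at 16 (size 8, align 8) → ends 24
  g at 24 (size 4, align 4) → ends 28
  f at 28 (size 4, align 4) → ends 32
  h at 32 (size 4, align 4) → ends 36
  pad 4 to align 8 for a
  a at 40 (size 8, align 8) → ends 48
  total 48 bytes, alignment 8
packed(4) layout:
  e at 0 (size 9, align 1) → ends 9
  pad 3 to align 4 for b
  b at 12 (size 8, align 4) → ends 20
  g at 20 (size 4, align 4) → ends 24
  f at 24 (size 4, align 4) → ends 28
  h at 28 (size 4, align 4) → ends 32
  a at 32 (size 8, align 4) → ends 40
  total 40 bytes, alignment 4
48 − 40 = 8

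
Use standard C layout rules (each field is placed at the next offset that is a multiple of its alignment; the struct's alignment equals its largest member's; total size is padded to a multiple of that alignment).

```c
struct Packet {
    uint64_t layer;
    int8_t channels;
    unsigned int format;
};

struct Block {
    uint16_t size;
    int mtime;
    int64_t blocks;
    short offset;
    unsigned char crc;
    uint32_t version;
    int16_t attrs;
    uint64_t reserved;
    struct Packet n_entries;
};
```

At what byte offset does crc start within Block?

Packet: layer at 0 (size 8, align 8) → ends 8; channels at 8 (size 1, align 1) → ends 9; pad 3 to align 4 for format; format at 12 (size 4, align 4) → ends 16; total 16 bytes, alignment 8
size at 0 (size 2, align 2) → ends 2
pad 2 to align 4 for mtime
mtime at 4 (size 4, align 4) → ends 8
blocks at 8 (size 8, align 8) → ends 16
offset at 16 (size 2, align 2) → ends 18
crc at 18 (size 1, align 1) → ends 19

18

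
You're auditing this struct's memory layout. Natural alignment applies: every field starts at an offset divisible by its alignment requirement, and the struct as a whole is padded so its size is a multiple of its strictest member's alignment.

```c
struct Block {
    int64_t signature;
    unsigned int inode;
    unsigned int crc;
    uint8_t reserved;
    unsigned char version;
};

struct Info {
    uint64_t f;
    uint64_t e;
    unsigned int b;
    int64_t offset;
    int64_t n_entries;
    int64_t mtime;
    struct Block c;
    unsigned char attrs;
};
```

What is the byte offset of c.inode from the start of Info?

Block: signature at 0 (size 8, align 8) → ends 8; inode at 8 (size 4, align 4) → ends 12; crc at 12 (size 4, align 4) → ends 16; reserved at 16 (size 1, align 1) → ends 17; version at 17 (size 1, align 1) → ends 18; tail pad 6 to reach multiple of 8; total 24 bytes, alignment 8
f at 0 (size 8, align 8) → ends 8
e at 8 (size 8, align 8) → ends 16
b at 16 (size 4, align 4) → ends 20
pad 4 to align 8 for offset
offset at 24 (size 8, align 8) → ends 32
n_entries at 32 (size 8, align 8) → ends 40
mtime at 40 (size 8, align 8) → ends 48
c at 48 (size 24, align 8) → ends 72
within Block: inode at 8
48 + 8 = 56

56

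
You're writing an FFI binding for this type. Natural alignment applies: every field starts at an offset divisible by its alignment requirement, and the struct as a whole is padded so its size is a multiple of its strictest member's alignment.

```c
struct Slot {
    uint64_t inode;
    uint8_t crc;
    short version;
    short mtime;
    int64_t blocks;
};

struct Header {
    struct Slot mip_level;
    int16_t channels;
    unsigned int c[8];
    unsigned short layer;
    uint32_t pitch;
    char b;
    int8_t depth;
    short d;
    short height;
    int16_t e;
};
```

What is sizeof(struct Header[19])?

1520

Slot: 0..8  inode  (8B, 8-aligned); 8..9  crc  (1B, 1-aligned); 9..10  -- padding (1B); 10..12  version  (2B, 2-aligned); 12..14  mtime  (2B, 2-aligned); 14..16  -- padding (2B); 16..24  blocks  (8B, 8-aligned); sizeof = 24, alignof = 8
0..24  mip_level  (24B, 8-aligned)
24..26  channels  (2B, 2-aligned)
26..28  -- padding (2B)
28..60  c  (32B, 4-aligned)
60..62  layer  (2B, 2-aligned)
62..64  -- padding (2B)
64..68  pitch  (4B, 4-aligned)
68..69  b  (1B, 1-aligned)
69..70  depth  (1B, 1-aligned)
70..72  d  (2B, 2-aligned)
72..74  height  (2B, 2-aligned)
74..76  e  (2B, 2-aligned)
76..80  -- tail padding (4B)
sizeof = 80, alignof = 8
array of 19: 19 × 80 = 1520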